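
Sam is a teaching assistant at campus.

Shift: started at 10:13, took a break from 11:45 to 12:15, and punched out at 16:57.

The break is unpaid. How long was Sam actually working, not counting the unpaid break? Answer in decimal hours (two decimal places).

6.23 hours

Shift: 10:13–16:57 = 6 h 44 min; less 30 min break → 6 h 14 min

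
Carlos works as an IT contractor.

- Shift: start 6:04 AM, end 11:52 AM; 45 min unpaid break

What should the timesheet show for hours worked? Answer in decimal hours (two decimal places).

Shift: 6:04 AM–11:52 AM = 5 h 48 min; less 45 min break → 5 h 3 min

5.05 hours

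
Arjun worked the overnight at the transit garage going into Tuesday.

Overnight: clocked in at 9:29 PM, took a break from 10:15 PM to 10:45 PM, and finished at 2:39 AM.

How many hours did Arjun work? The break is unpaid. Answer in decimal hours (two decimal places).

Overnight: 9:29 PM → midnight = 2 h 31 min; midnight → 2:39 AM = 2 h 39 min; span 5 h 10 min; less 30 min break → 4 h 40 min

4.67 hours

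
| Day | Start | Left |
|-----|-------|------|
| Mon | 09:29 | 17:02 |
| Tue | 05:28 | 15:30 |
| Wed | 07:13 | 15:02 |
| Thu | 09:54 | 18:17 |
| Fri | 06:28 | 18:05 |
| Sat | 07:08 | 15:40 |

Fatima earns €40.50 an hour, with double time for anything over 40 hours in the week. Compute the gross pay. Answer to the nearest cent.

€2748.60

Mon: 09:29–17:02 = 7 h 33 min
Tue: 05:28–15:30 = 10 h 2 min
Wed: 07:13–15:02 = 7 h 49 min
Thu: 09:54–18:17 = 8 h 23 min
Fri: 06:28–18:05 = 11 h 37 min
Sat: 07:08–15:40 = 8 h 32 min
Total worked: 53 h 56 min = 3236 min.
Regular 40 h 0 min = 2400 min at €40.50/h; overtime 13 h 56 min = 836 min at €81.00/h.
Pay = (2400 × €40.50 + 836 × €81.00) ÷ 60 = €2748.60.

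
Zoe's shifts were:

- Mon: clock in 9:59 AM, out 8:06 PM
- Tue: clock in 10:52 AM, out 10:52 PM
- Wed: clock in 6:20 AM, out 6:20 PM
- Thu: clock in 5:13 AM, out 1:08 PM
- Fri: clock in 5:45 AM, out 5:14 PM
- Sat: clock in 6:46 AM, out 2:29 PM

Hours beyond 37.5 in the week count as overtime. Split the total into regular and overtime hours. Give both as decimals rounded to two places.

Mon: 9:59 AM–8:06 PM = 10 h 7 min
Tue: 10:52 AM–10:52 PM = 12 h 0 min
Wed: 6:20 AM–6:20 PM = 12 h 0 min
Thu: 5:13 AM–1:08 PM = 7 h 55 min
Fri: 5:45 AM–5:14 PM = 11 h 29 min
Sat: 6:46 AM–2:29 PM = 7 h 43 min
Total worked: 61 h 14 min = 61.23 h.
Threshold 37.5 h → overtime 23 h 44 min, regular 37 h 30 min.

Regular 37.50 hours, overtime 23.73 hours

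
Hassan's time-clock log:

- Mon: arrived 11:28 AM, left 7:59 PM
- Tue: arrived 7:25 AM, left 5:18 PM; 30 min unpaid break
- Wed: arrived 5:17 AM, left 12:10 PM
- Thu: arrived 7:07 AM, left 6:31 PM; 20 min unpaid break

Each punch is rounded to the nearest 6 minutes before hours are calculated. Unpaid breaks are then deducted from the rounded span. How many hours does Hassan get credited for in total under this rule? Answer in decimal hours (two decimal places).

Mon: in 11:28 AM→11:30 AM, out 7:59 PM→8:00 PM; 8 h 30 min
Tue: in 7:25 AM→7:24 AM, out 5:18 PM→5:18 PM; 9 h 54 min − 30 min = 9 h 24 min
Wed: in 5:17 AM→5:18 AM, out 12:10 PM→12:12 PM; 6 h 54 min
Thu: in 7:07 AM→7:06 AM, out 6:31 PM→6:30 PM; 11 h 24 min − 20 min = 11 h 4 min
Total credited: 35 h 52 min.

35.87 hours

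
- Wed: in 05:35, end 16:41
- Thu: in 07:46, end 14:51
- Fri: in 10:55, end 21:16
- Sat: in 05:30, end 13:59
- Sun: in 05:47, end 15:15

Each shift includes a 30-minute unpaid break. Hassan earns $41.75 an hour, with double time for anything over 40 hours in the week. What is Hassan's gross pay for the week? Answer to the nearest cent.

Wed: 05:35–16:41 = 11 h 6 min; less 30 min break → 10 h 36 min
Thu: 07:46–14:51 = 7 h 5 min; less 30 min break → 6 h 35 min
Fri: 10:55–21:16 = 10 h 21 min; less 30 min break → 9 h 51 min
Sat: 05:30–13:59 = 8 h 29 min; less 30 min break → 7 h 59 min
Sun: 05:47–15:15 = 9 h 28 min; less 30 min break → 8 h 58 min
Total worked: 43 h 59 min = 2639 min.
Regular 40 h 0 min = 2400 min at $41.75/h; overtime 3 h 59 min = 239 min at $83.50/h.
Pay = (2400 × $41.75 + 239 × $83.50) ÷ 60 = $2002.61.

$2002.61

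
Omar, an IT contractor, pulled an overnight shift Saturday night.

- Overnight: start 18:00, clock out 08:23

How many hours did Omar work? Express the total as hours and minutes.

Overnight: 18:00 → midnight = 6 h 0 min; midnight → 08:23 = 8 h 23 min; span 14 h 23 min

14 h 23 min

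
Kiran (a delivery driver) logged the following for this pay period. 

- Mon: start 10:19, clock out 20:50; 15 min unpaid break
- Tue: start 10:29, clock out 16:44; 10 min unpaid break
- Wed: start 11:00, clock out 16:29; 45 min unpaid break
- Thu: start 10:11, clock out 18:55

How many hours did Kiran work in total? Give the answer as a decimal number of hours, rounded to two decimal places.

Mon: 10:19–20:50 = 10 h 31 min; less 15 min break → 10 h 16 min
Tue: 10:29–16:44 = 6 h 15 min; less 10 min break → 6 h 5 min
Wed: 11:00–16:29 = 5 h 29 min; less 45 min break → 4 h 44 min
Thu: 10:11–18:55 = 8 h 44 min
Total: 10 h 16 min + 6 h 5 min + 4 h 44 min + 8 h 44 min = 29 h 49 min.

29.82 hours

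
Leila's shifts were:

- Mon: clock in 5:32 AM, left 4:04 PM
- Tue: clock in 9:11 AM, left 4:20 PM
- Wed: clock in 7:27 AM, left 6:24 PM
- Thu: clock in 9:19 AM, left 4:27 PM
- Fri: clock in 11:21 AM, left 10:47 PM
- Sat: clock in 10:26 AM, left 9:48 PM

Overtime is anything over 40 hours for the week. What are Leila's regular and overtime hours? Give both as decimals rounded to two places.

Regular 40.00 hours, overtime 18.57 hours

Mon: 5:32 AM–4:04 PM = 10 h 32 min
Tue: 9:11 AM–4:20 PM = 7 h 9 min
Wed: 7:27 AM–6:24 PM = 10 h 57 min
Thu: 9:19 AM–4:27 PM = 7 h 8 min
Fri: 11:21 AM–10:47 PM = 11 h 26 min
Sat: 10:26 AM–9:48 PM = 11 h 22 min
Total worked: 58 h 34 min = 58.57 h.
Threshold 40 h → overtime 18 h 34 min, regular 40 h 0 min.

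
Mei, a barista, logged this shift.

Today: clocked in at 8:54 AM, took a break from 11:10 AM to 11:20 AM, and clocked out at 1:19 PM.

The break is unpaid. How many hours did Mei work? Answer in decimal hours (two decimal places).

4.25 hours

Today: 8:54 AM–1:19 PM = 4 h 25 min; less 10 min break → 4 h 15 min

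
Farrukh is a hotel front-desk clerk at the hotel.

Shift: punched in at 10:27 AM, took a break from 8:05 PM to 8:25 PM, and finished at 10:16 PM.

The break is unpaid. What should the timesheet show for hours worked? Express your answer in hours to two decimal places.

Shift: 10:27 AM–10:16 PM = 11 h 49 min; less 20 min break → 11 h 29 min

11.48 hours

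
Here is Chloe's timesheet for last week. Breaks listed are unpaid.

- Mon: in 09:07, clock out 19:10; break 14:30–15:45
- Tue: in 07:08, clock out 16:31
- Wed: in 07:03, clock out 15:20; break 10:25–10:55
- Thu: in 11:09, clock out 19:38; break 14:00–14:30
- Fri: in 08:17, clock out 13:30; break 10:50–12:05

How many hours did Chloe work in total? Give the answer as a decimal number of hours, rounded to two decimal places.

Mon: 09:07–19:10 = 10 h 3 min; less 75 min break → 8 h 48 min
Tue: 07:08–16:31 = 9 h 23 min
Wed: 07:03–15:20 = 8 h 17 min; less 30 min break → 7 h 47 min
Thu: 11:09–19:38 = 8 h 29 min; less 30 min break → 7 h 59 min
Fri: 08:17–13:30 = 5 h 13 min; less 75 min break → 3 h 58 min
Total: 8 h 48 min + 9 h 23 min + 7 h 47 min + 7 h 59 min + 3 h 58 min = 37 h 55 min.

37.92 hours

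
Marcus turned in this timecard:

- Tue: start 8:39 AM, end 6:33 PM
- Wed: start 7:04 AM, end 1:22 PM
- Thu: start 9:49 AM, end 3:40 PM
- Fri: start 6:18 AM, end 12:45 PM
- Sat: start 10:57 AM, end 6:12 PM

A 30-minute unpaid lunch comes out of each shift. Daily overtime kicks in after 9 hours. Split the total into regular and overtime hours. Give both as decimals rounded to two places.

Tue: 8:39 AM–6:33 PM = 9 h 54 min; less 30 min break → 9 h 24 min
Wed: 7:04 AM–1:22 PM = 6 h 18 min; less 30 min break → 5 h 48 min
Thu: 9:49 AM–3:40 PM = 5 h 51 min; less 30 min break → 5 h 21 min
Fri: 6:18 AM–12:45 PM = 6 h 27 min; less 30 min break → 5 h 57 min
Sat: 10:57 AM–6:12 PM = 7 h 15 min; less 30 min break → 6 h 45 min
Tue reg 9 h 0 min / OT 0 h 24 min; Wed reg 5 h 48 min / OT 0 h 0 min; Thu reg 5 h 21 min / OT 0 h 0 min; Fri reg 5 h 57 min / OT 0 h 0 min; Sat reg 6 h 45 min / OT 0 h 0 min.
Totals: regular 32 h 51 min, overtime 0 h 24 min.

Regular 32.85 hours, overtime 0.40 hours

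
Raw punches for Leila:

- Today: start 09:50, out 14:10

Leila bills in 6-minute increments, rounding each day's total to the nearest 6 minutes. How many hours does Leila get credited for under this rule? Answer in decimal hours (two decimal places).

4.30 hours

Today: 09:50–14:10 = 4 h 20 min → rounds to 4 h 18 min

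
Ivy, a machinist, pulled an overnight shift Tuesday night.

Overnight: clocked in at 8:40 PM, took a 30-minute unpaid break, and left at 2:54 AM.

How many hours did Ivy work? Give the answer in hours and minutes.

5 h 44 min

Overnight: 8:40 PM → midnight = 3 h 20 min; midnight → 2:54 AM = 2 h 54 min; span 6 h 14 min; less 30 min break → 5 h 44 min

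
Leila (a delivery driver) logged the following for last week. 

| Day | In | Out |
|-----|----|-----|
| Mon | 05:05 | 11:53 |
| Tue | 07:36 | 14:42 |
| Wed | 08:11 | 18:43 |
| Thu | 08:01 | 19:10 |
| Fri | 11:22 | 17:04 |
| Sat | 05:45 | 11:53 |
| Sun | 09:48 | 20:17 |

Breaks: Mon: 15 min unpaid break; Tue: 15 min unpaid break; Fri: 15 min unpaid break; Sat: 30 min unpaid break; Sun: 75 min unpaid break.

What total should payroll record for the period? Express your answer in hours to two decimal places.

55.40 hours

Mon: 05:05–11:53 = 6 h 48 min; less 15 min break → 6 h 33 min
Tue: 07:36–14:42 = 7 h 6 min; less 15 min break → 6 h 51 min
Wed: 08:11–18:43 = 10 h 32 min
Thu: 08:01–19:10 = 11 h 9 min
Fri: 11:22–17:04 = 5 h 42 min; less 15 min break → 5 h 27 min
Sat: 05:45–11:53 = 6 h 8 min; less 30 min break → 5 h 38 min
Sun: 09:48–20:17 = 10 h 29 min; less 75 min break → 9 h 14 min
Total: 6 h 33 min + 6 h 51 min + 10 h 32 min + 11 h 9 min + 5 h 27 min + 5 h 38 min + 9 h 14 min = 55 h 24 min.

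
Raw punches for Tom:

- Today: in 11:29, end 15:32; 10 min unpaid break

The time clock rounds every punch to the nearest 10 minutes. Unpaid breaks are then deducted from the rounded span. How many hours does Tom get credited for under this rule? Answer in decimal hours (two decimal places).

Today: in 11:29→11:30, out 15:32→15:30; 4 h 0 min − 10 min = 3 h 50 min

3.83 hours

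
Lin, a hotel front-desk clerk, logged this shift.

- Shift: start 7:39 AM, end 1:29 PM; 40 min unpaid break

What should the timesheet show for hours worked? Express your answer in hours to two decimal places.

Shift: 7:39 AM–1:29 PM = 5 h 50 min; less 40 min break → 5 h 10 min

5.17 hours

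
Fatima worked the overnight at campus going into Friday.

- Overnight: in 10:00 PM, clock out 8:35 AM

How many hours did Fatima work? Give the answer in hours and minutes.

Overnight: 10:00 PM → midnight = 2 h 0 min; midnight → 8:35 AM = 8 h 35 min; span 10 h 35 min

10 h 35 min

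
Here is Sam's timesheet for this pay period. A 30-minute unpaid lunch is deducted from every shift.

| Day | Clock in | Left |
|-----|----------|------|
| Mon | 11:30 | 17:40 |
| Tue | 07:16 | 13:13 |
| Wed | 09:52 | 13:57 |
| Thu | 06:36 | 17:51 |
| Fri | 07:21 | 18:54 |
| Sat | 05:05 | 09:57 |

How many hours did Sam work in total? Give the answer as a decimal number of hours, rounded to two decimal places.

40.87 hours

Mon: 11:30–17:40 = 6 h 10 min; less 30 min break → 5 h 40 min
Tue: 07:16–13:13 = 5 h 57 min; less 30 min break → 5 h 27 min
Wed: 09:52–13:57 = 4 h 5 min; less 30 min break → 3 h 35 min
Thu: 06:36–17:51 = 11 h 15 min; less 30 min break → 10 h 45 min
Fri: 07:21–18:54 = 11 h 33 min; less 30 min break → 11 h 3 min
Sat: 05:05–09:57 = 4 h 52 min; less 30 min break → 4 h 22 min
Total: 5 h 40 min + 5 h 27 min + 3 h 35 min + 10 h 45 min + 11 h 3 min + 4 h 22 min = 40 h 52 min.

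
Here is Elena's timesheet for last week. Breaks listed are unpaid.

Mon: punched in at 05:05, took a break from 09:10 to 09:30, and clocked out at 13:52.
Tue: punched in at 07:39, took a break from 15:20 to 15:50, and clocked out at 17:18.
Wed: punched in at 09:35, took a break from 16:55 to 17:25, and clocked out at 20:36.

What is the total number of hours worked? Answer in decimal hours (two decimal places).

28.12 hours

Mon: 05:05–13:52 = 8 h 47 min; less 20 min break → 8 h 27 min
Tue: 07:39–17:18 = 9 h 39 min; less 30 min break → 9 h 9 min
Wed: 09:35–20:36 = 11 h 1 min; less 30 min break → 10 h 31 min
Total: 8 h 27 min + 9 h 9 min + 10 h 31 min = 28 h 7 min.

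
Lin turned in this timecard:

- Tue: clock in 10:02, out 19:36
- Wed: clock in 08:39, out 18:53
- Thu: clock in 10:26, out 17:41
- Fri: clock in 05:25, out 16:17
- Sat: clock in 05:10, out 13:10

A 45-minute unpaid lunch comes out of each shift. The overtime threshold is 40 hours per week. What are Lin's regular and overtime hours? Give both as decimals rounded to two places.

Regular 40.00 hours, overtime 2.17 hours

Tue: 10:02–19:36 = 9 h 34 min; less 45 min break → 8 h 49 min
Wed: 08:39–18:53 = 10 h 14 min; less 45 min break → 9 h 29 min
Thu: 10:26–17:41 = 7 h 15 min; less 45 min break → 6 h 30 min
Fri: 05:25–16:17 = 10 h 52 min; less 45 min break → 10 h 7 min
Sat: 05:10–13:10 = 8 h 0 min; less 45 min break → 7 h 15 min
Total worked: 42 h 10 min = 42.17 h.
Threshold 40 h → overtime 2 h 10 min, regular 40 h 0 min.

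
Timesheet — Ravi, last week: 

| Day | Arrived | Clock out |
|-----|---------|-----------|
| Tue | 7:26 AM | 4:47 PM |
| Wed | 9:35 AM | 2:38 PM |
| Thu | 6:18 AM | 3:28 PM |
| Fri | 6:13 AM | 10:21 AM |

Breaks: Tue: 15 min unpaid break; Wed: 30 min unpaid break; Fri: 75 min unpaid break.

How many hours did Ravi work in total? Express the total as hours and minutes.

Tue: 7:26 AM–4:47 PM = 9 h 21 min; less 15 min break → 9 h 6 min
Wed: 9:35 AM–2:38 PM = 5 h 3 min; less 30 min break → 4 h 33 min
Thu: 6:18 AM–3:28 PM = 9 h 10 min
Fri: 6:13 AM–10:21 AM = 4 h 8 min; less 75 min break → 2 h 53 min
Total: 9 h 6 min + 4 h 33 min + 9 h 10 min + 2 h 53 min = 25 h 42 min.

25 h 42 min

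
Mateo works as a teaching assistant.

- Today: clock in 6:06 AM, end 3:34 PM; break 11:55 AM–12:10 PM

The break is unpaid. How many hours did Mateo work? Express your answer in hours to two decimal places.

Today: 6:06 AM–3:34 PM = 9 h 28 min; less 15 min break → 9 h 13 min

9.22 hours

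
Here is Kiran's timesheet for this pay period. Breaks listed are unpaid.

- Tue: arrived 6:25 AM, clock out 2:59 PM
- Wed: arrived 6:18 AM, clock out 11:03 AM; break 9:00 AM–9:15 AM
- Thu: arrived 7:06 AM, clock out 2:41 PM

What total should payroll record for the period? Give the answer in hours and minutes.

20 h 39 min

Tue: 6:25 AM–2:59 PM = 8 h 34 min
Wed: 6:18 AM–11:03 AM = 4 h 45 min; less 15 min break → 4 h 30 min
Thu: 7:06 AM–2:41 PM = 7 h 35 min
Total: 8 h 34 min + 4 h 30 min + 7 h 35 min = 20 h 39 min.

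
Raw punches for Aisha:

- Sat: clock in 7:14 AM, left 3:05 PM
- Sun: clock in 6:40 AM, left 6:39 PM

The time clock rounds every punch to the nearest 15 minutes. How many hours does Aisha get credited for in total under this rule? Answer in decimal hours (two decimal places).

19.75 hours

Sat: in 7:14 AM→7:15 AM, out 3:05 PM→3:00 PM; 7 h 45 min
Sun: in 6:40 AM→6:45 AM, out 6:39 PM→6:45 PM; 12 h 0 min
Total credited: 19 h 45 min.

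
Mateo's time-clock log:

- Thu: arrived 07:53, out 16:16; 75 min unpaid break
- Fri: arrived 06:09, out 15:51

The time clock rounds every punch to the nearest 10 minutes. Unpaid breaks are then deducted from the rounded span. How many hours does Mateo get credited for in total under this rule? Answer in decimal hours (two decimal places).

Thu: in 07:53→07:50, out 16:16→16:20; 8 h 30 min − 75 min = 7 h 15 min
Fri: in 06:09→06:10, out 15:51→15:50; 9 h 40 min
Total credited: 16 h 55 min.

16.92 hours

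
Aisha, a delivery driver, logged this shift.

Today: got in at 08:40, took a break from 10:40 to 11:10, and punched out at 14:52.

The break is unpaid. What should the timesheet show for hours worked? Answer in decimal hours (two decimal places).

5.70 hours

Today: 08:40–14:52 = 6 h 12 min; less 30 min break → 5 h 42 min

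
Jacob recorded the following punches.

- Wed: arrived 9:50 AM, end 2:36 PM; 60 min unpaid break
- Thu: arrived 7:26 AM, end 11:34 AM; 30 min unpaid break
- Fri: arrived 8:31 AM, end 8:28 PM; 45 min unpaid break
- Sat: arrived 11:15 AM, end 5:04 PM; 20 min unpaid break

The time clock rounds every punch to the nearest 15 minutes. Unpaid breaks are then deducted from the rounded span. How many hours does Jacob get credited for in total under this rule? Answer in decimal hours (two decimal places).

23.92 hours

Wed: in 9:50 AM→9:45 AM, out 2:36 PM→2:30 PM; 4 h 45 min − 60 min = 3 h 45 min
Thu: in 7:26 AM→7:30 AM, out 11:34 AM→11:30 AM; 4 h 0 min − 30 min = 3 h 30 min
Fri: in 8:31 AM→8:30 AM, out 8:28 PM→8:30 PM; 12 h 0 min − 45 min = 11 h 15 min
Sat: in 11:15 AM→11:15 AM, out 5:04 PM→5:00 PM; 5 h 45 min − 20 min = 5 h 25 min
Total credited: 23 h 55 min.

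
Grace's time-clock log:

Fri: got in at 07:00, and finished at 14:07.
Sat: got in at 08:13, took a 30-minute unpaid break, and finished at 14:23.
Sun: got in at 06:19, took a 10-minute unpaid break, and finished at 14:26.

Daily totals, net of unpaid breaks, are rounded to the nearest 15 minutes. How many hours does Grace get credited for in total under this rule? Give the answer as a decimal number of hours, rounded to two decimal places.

Fri: 07:00–14:07 = 7 h 7 min → rounds to 7 h 0 min
Sat: 08:13–14:23 = 6 h 10 min − 30 min = 5 h 40 min → rounds to 5 h 45 min
Sun: 06:19–14:26 = 8 h 7 min − 10 min = 7 h 57 min → rounds to 8 h 0 min
Total credited: 20 h 45 min.

20.75 hours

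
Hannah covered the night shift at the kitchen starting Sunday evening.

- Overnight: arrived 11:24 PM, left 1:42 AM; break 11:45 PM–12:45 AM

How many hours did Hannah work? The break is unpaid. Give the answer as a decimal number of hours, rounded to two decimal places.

Overnight: 11:24 PM → midnight = 0 h 36 min; midnight → 1:42 AM = 1 h 42 min; span 2 h 18 min; less 60 min break → 1 h 18 min

1.30 hours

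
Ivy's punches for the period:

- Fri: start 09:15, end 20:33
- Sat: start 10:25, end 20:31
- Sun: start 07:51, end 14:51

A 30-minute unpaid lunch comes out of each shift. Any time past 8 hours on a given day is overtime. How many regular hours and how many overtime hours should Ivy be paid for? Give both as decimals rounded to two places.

Regular 22.50 hours, overtime 4.40 hours

Fri: 09:15–20:33 = 11 h 18 min; less 30 min break → 10 h 48 min
Sat: 10:25–20:31 = 10 h 6 min; less 30 min break → 9 h 36 min
Sun: 07:51–14:51 = 7 h 0 min; less 30 min break → 6 h 30 min
Fri reg 8 h 0 min / OT 2 h 48 min; Sat reg 8 h 0 min / OT 1 h 36 min; Sun reg 6 h 30 min / OT 0 h 0 min.
Totals: regular 22 h 30 min, overtime 4 h 24 min.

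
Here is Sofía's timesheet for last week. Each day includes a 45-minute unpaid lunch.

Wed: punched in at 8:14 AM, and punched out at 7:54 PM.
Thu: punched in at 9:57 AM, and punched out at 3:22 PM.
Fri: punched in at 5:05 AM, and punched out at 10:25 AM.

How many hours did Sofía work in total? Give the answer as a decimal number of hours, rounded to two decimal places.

20.17 hours

Wed: 8:14 AM–7:54 PM = 11 h 40 min; less 45 min break → 10 h 55 min
Thu: 9:57 AM–3:22 PM = 5 h 25 min; less 45 min break → 4 h 40 min
Fri: 5:05 AM–10:25 AM = 5 h 20 min; less 45 min break → 4 h 35 min
Total: 10 h 55 min + 4 h 40 min + 4 h 35 min = 20 h 10 min.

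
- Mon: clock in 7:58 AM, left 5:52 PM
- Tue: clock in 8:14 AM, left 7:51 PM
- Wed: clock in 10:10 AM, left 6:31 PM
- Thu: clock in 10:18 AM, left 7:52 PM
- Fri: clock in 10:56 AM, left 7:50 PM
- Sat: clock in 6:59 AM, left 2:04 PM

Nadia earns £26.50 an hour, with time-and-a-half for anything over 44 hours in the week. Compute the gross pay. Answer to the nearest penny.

£1619.81

Mon: 7:58 AM–5:52 PM = 9 h 54 min
Tue: 8:14 AM–7:51 PM = 11 h 37 min
Wed: 10:10 AM–6:31 PM = 8 h 21 min
Thu: 10:18 AM–7:52 PM = 9 h 34 min
Fri: 10:56 AM–7:50 PM = 8 h 54 min
Sat: 6:59 AM–2:04 PM = 7 h 5 min
Total worked: 55 h 25 min = 3325 min.
Regular 44 h 0 min = 2640 min at £26.50/h; overtime 11 h 25 min = 685 min at £39.75/h.
Pay = (2640 × £26.50 + 685 × £39.75) ÷ 60 = £1619.81.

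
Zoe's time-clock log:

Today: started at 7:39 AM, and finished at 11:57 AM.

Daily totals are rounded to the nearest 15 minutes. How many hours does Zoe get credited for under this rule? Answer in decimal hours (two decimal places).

4.25 hours

Today: 7:39 AM–11:57 AM = 4 h 18 min → rounds to 4 h 15 min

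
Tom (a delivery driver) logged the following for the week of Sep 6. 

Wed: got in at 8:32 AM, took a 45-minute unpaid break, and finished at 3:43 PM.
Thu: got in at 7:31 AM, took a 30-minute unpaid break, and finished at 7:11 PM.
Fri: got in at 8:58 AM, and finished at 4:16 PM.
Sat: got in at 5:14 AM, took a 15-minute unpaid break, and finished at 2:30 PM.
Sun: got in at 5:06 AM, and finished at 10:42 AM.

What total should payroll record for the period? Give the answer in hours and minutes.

Wed: 8:32 AM–3:43 PM = 7 h 11 min; less 45 min break → 6 h 26 min
Thu: 7:31 AM–7:11 PM = 11 h 40 min; less 30 min break → 11 h 10 min
Fri: 8:58 AM–4:16 PM = 7 h 18 min
Sat: 5:14 AM–2:30 PM = 9 h 16 min; less 15 min break → 9 h 1 min
Sun: 5:06 AM–10:42 AM = 5 h 36 min
Total: 6 h 26 min + 11 h 10 min + 7 h 18 min + 9 h 1 min + 5 h 36 min = 39 h 31 min.

39 h 31 min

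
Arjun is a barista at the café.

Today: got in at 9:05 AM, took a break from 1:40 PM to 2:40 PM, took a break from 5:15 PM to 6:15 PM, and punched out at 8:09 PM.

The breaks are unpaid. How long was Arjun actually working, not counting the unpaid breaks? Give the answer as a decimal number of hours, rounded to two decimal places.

9.07 hours

Today: 9:05 AM–8:09 PM = 11 h 4 min; less 120 min break → 9 h 4 min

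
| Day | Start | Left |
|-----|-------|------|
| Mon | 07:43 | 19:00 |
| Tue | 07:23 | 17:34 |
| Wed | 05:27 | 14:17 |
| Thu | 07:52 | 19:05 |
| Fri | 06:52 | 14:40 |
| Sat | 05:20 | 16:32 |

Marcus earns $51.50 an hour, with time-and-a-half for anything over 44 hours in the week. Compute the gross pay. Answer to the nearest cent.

$3541.91

Mon: 07:43–19:00 = 11 h 17 min
Tue: 07:23–17:34 = 10 h 11 min
Wed: 05:27–14:17 = 8 h 50 min
Thu: 07:52–19:05 = 11 h 13 min
Fri: 06:52–14:40 = 7 h 48 min
Sat: 05:20–16:32 = 11 h 12 min
Total worked: 60 h 31 min = 3631 min.
Regular 44 h 0 min = 2640 min at $51.50/h; overtime 16 h 31 min = 991 min at $77.25/h.
Pay = (2640 × $51.50 + 991 × $77.25) ÷ 60 = $3541.91.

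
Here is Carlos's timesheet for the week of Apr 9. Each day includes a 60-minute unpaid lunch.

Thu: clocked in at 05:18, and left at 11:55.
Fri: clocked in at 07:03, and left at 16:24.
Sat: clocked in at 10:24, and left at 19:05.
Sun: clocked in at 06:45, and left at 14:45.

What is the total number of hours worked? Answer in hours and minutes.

Thu: 05:18–11:55 = 6 h 37 min; less 60 min break → 5 h 37 min
Fri: 07:03–16:24 = 9 h 21 min; less 60 min break → 8 h 21 min
Sat: 10:24–19:05 = 8 h 41 min; less 60 min break → 7 h 41 min
Sun: 06:45–14:45 = 8 h 0 min; less 60 min break → 7 h 0 min
Total: 5 h 37 min + 8 h 21 min + 7 h 41 min + 7 h 0 min = 28 h 39 min.

28 h 39 min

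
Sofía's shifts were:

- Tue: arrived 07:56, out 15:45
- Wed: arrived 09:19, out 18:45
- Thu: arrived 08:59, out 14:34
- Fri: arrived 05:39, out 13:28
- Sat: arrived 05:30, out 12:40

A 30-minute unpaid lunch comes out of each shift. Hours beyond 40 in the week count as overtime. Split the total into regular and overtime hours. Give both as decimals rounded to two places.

Tue: 07:56–15:45 = 7 h 49 min; less 30 min break → 7 h 19 min
Wed: 09:19–18:45 = 9 h 26 min; less 30 min break → 8 h 56 min
Thu: 08:59–14:34 = 5 h 35 min; less 30 min break → 5 h 5 min
Fri: 05:39–13:28 = 7 h 49 min; less 30 min break → 7 h 19 min
Sat: 05:30–12:40 = 7 h 10 min; less 30 min break → 6 h 40 min
Total worked: 35 h 19 min = 35.32 h.
Threshold 40 h → overtime 0 h 0 min, regular 35 h 19 min.

Regular 35.32 hours, overtime 0.00 hours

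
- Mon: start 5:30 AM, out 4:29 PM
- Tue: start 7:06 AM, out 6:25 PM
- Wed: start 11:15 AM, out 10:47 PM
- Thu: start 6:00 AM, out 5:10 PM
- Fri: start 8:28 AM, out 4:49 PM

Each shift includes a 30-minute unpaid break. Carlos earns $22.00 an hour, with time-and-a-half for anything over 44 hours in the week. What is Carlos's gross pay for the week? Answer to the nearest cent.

$1194.05

Mon: 5:30 AM–4:29 PM = 10 h 59 min; less 30 min break → 10 h 29 min
Tue: 7:06 AM–6:25 PM = 11 h 19 min; less 30 min break → 10 h 49 min
Wed: 11:15 AM–10:47 PM = 11 h 32 min; less 30 min break → 11 h 2 min
Thu: 6:00 AM–5:10 PM = 11 h 10 min; less 30 min break → 10 h 40 min
Fri: 8:28 AM–4:49 PM = 8 h 21 min; less 30 min break → 7 h 51 min
Total worked: 50 h 51 min = 3051 min.
Regular 44 h 0 min = 2640 min at $22.00/h; overtime 6 h 51 min = 411 min at $33.00/h.
Pay = (2640 × $22.00 + 411 × $33.00) ÷ 60 = $1194.05.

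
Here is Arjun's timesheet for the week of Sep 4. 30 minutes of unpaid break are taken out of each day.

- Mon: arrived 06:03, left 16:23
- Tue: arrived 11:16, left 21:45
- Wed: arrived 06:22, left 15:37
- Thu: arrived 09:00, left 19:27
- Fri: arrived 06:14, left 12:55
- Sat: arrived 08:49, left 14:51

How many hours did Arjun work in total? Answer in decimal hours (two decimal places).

50.23 hours

Mon: 06:03–16:23 = 10 h 20 min; less 30 min break → 9 h 50 min
Tue: 11:16–21:45 = 10 h 29 min; less 30 min break → 9 h 59 min
Wed: 06:22–15:37 = 9 h 15 min; less 30 min break → 8 h 45 min
Thu: 09:00–19:27 = 10 h 27 min; less 30 min break → 9 h 57 min
Fri: 06:14–12:55 = 6 h 41 min; less 30 min break → 6 h 11 min
Sat: 08:49–14:51 = 6 h 2 min; less 30 min break → 5 h 32 min
Total: 9 h 50 min + 9 h 59 min + 8 h 45 min + 9 h 57 min + 6 h 11 min + 5 h 32 min = 50 h 14 min.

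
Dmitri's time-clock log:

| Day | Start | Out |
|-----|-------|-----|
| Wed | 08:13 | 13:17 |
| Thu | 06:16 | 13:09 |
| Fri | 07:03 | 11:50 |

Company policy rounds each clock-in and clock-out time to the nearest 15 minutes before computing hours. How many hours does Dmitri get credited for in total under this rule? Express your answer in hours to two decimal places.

16.75 hours

Wed: in 08:13→08:15, out 13:17→13:15; 5 h 0 min
Thu: in 06:16→06:15, out 13:09→13:15; 7 h 0 min
Fri: in 07:03→07:00, out 11:50→11:45; 4 h 45 min
Total credited: 16 h 45 min.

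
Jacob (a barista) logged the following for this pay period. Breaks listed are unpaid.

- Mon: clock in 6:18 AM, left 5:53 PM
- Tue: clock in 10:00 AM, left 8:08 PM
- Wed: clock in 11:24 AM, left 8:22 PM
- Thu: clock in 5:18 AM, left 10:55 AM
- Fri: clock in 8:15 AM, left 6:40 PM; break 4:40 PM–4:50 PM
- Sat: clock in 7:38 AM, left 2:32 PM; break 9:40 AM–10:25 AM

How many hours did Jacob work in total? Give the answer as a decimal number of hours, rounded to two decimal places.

52.70 hours

Mon: 6:18 AM–5:53 PM = 11 h 35 min
Tue: 10:00 AM–8:08 PM = 10 h 8 min
Wed: 11:24 AM–8:22 PM = 8 h 58 min
Thu: 5:18 AM–10:55 AM = 5 h 37 min
Fri: 8:15 AM–6:40 PM = 10 h 25 min; less 10 min break → 10 h 15 min
Sat: 7:38 AM–2:32 PM = 6 h 54 min; less 45 min break → 6 h 9 min
Total: 11 h 35 min + 10 h 8 min + 8 h 58 min + 5 h 37 min + 10 h 15 min + 6 h 9 min = 52 h 42 min.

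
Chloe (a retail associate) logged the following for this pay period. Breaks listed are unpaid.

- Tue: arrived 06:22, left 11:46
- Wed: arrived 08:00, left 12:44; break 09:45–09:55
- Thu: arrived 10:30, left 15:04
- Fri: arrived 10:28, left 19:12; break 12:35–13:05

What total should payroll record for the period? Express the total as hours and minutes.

Tue: 06:22–11:46 = 5 h 24 min
Wed: 08:00–12:44 = 4 h 44 min; less 10 min break → 4 h 34 min
Thu: 10:30–15:04 = 4 h 34 min
Fri: 10:28–19:12 = 8 h 44 min; less 30 min break → 8 h 14 min
Total: 5 h 24 min + 4 h 34 min + 4 h 34 min + 8 h 14 min = 22 h 46 min.

22 h 46 min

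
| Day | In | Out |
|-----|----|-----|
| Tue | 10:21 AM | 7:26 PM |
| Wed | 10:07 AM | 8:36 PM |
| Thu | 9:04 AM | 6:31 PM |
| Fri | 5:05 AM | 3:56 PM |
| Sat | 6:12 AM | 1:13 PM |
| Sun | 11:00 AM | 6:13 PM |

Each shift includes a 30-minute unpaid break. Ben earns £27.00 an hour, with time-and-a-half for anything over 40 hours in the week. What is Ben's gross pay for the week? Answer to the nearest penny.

Tue: 10:21 AM–7:26 PM = 9 h 5 min; less 30 min break → 8 h 35 min
Wed: 10:07 AM–8:36 PM = 10 h 29 min; less 30 min break → 9 h 59 min
Thu: 9:04 AM–6:31 PM = 9 h 27 min; less 30 min break → 8 h 57 min
Fri: 5:05 AM–3:56 PM = 10 h 51 min; less 30 min break → 10 h 21 min
Sat: 6:12 AM–1:13 PM = 7 h 1 min; less 30 min break → 6 h 31 min
Sun: 11:00 AM–6:13 PM = 7 h 13 min; less 30 min break → 6 h 43 min
Total worked: 51 h 6 min = 3066 min.
Regular 40 h 0 min = 2400 min at £27.00/h; overtime 11 h 6 min = 666 min at £40.50/h.
Pay = (2400 × £27.00 + 666 × £40.50) ÷ 60 = £1529.55.

£1529.55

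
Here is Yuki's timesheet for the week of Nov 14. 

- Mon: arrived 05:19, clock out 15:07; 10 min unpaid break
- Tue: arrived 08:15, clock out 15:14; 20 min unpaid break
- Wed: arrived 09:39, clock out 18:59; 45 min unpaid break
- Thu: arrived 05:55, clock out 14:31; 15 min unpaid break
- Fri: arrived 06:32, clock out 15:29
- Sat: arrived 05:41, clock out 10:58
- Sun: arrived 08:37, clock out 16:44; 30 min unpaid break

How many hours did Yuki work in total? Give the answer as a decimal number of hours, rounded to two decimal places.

Mon: 05:19–15:07 = 9 h 48 min; less 10 min break → 9 h 38 min
Tue: 08:15–15:14 = 6 h 59 min; less 20 min break → 6 h 39 min
Wed: 09:39–18:59 = 9 h 20 min; less 45 min break → 8 h 35 min
Thu: 05:55–14:31 = 8 h 36 min; less 15 min break → 8 h 21 min
Fri: 06:32–15:29 = 8 h 57 min
Sat: 05:41–10:58 = 5 h 17 min
Sun: 08:37–16:44 = 8 h 7 min; less 30 min break → 7 h 37 min
Total: 9 h 38 min + 6 h 39 min + 8 h 35 min + 8 h 21 min + 8 h 57 min + 5 h 17 min + 7 h 37 min = 55 h 4 min.

55.07 hours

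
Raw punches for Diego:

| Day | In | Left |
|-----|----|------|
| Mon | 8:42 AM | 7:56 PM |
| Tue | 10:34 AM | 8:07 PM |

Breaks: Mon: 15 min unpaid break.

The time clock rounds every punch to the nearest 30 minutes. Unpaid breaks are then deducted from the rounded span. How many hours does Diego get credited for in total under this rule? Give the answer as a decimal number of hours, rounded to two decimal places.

Mon: in 8:42 AM→8:30 AM, out 7:56 PM→8:00 PM; 11 h 30 min − 15 min = 11 h 15 min
Tue: in 10:34 AM→10:30 AM, out 8:07 PM→8:00 PM; 9 h 30 min
Total credited: 20 h 45 min.

20.75 hours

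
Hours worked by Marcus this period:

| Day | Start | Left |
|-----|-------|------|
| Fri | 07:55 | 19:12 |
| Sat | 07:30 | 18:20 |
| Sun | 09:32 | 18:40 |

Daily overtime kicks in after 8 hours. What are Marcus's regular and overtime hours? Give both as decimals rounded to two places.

Regular 24.00 hours, overtime 7.25 hours

Fri: 07:55–19:12 = 11 h 17 min
Sat: 07:30–18:20 = 10 h 50 min
Sun: 09:32–18:40 = 9 h 8 min
Fri reg 8 h 0 min / OT 3 h 17 min; Sat reg 8 h 0 min / OT 2 h 50 min; Sun reg 8 h 0 min / OT 1 h 8 min.
Totals: regular 24 h 0 min, overtime 7 h 15 min.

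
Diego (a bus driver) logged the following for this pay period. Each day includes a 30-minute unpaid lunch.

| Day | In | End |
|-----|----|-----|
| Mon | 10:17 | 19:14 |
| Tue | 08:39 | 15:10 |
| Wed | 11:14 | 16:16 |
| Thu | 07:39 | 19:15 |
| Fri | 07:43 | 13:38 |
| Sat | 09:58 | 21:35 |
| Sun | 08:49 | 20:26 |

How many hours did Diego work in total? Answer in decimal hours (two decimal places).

Mon: 10:17–19:14 = 8 h 57 min; less 30 min break → 8 h 27 min
Tue: 08:39–15:10 = 6 h 31 min; less 30 min break → 6 h 1 min
Wed: 11:14–16:16 = 5 h 2 min; less 30 min break → 4 h 32 min
Thu: 07:39–19:15 = 11 h 36 min; less 30 min break → 11 h 6 min
Fri: 07:43–13:38 = 5 h 55 min; less 30 min break → 5 h 25 min
Sat: 09:58–21:35 = 11 h 37 min; less 30 min break → 11 h 7 min
Sun: 08:49–20:26 = 11 h 37 min; less 30 min break → 11 h 7 min
Total: 8 h 27 min + 6 h 1 min + 4 h 32 min + 11 h 6 min + 5 h 25 min + 11 h 7 min + 11 h 7 min = 57 h 45 min.

57.75 hours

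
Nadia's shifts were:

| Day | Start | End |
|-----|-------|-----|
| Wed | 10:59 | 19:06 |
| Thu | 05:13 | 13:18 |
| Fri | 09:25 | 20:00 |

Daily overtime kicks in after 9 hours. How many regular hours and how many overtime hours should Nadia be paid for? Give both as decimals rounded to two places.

Regular 25.20 hours, overtime 1.58 hours

Wed: 10:59–19:06 = 8 h 7 min
Thu: 05:13–13:18 = 8 h 5 min
Fri: 09:25–20:00 = 10 h 35 min
Wed reg 8 h 7 min / OT 0 h 0 min; Thu reg 8 h 5 min / OT 0 h 0 min; Fri reg 9 h 0 min / OT 1 h 35 min.
Totals: regular 25 h 12 min, overtime 1 h 35 min.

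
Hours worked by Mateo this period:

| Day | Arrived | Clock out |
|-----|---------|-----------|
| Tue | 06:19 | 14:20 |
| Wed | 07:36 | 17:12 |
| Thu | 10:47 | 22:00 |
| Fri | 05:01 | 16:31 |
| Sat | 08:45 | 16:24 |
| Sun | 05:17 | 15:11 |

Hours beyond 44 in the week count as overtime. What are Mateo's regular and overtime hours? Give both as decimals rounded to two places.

Tue: 06:19–14:20 = 8 h 1 min
Wed: 07:36–17:12 = 9 h 36 min
Thu: 10:47–22:00 = 11 h 13 min
Fri: 05:01–16:31 = 11 h 30 min
Sat: 08:45–16:24 = 7 h 39 min
Sun: 05:17–15:11 = 9 h 54 min
Total worked: 57 h 53 min = 57.88 h.
Threshold 44 h → overtime 13 h 53 min, regular 44 h 0 min.

Regular 44.00 hours, overtime 13.88 hours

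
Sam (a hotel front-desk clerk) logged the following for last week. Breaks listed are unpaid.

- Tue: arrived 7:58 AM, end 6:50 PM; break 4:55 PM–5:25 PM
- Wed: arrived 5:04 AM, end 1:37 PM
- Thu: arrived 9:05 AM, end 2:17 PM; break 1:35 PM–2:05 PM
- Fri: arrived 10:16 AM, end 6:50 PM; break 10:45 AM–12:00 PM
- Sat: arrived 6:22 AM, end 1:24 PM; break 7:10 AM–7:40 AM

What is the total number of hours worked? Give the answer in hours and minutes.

37 h 28 min

Tue: 7:58 AM–6:50 PM = 10 h 52 min; less 30 min break → 10 h 22 min
Wed: 5:04 AM–1:37 PM = 8 h 33 min
Thu: 9:05 AM–2:17 PM = 5 h 12 min; less 30 min break → 4 h 42 min
Fri: 10:16 AM–6:50 PM = 8 h 34 min; less 75 min break → 7 h 19 min
Sat: 6:22 AM–1:24 PM = 7 h 2 min; less 30 min break → 6 h 32 min
Total: 10 h 22 min + 8 h 33 min + 4 h 42 min + 7 h 19 min + 6 h 32 min = 37 h 28 min.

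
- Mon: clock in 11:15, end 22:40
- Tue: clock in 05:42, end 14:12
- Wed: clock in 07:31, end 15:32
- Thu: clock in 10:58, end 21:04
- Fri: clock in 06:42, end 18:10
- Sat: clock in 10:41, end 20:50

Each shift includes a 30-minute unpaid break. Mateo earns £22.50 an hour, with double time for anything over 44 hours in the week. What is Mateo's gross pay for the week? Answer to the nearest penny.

£1559.25

Mon: 11:15–22:40 = 11 h 25 min; less 30 min break → 10 h 55 min
Tue: 05:42–14:12 = 8 h 30 min; less 30 min break → 8 h 0 min
Wed: 07:31–15:32 = 8 h 1 min; less 30 min break → 7 h 31 min
Thu: 10:58–21:04 = 10 h 6 min; less 30 min break → 9 h 36 min
Fri: 06:42–18:10 = 11 h 28 min; less 30 min break → 10 h 58 min
Sat: 10:41–20:50 = 10 h 9 min; less 30 min break → 9 h 39 min
Total worked: 56 h 39 min = 3399 min.
Regular 44 h 0 min = 2640 min at £22.50/h; overtime 12 h 39 min = 759 min at £45.00/h.
Pay = (2640 × £22.50 + 759 × £45.00) ÷ 60 = £1559.25.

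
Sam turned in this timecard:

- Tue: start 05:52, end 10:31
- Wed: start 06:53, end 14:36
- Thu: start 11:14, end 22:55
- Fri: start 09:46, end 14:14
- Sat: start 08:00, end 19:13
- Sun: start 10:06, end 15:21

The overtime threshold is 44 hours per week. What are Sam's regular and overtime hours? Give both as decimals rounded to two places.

Tue: 05:52–10:31 = 4 h 39 min
Wed: 06:53–14:36 = 7 h 43 min
Thu: 11:14–22:55 = 11 h 41 min
Fri: 09:46–14:14 = 4 h 28 min
Sat: 08:00–19:13 = 11 h 13 min
Sun: 10:06–15:21 = 5 h 15 min
Total worked: 44 h 59 min = 44.98 h.
Threshold 44 h → overtime 0 h 59 min, regular 44 h 0 min.

Regular 44.00 hours, overtime 0.98 hours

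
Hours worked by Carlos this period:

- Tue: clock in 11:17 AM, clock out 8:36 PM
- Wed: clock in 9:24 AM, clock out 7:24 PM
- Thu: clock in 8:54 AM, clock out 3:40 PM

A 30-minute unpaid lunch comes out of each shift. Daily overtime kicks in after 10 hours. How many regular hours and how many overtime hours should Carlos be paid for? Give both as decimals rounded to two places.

Tue: 11:17 AM–8:36 PM = 9 h 19 min; less 30 min break → 8 h 49 min
Wed: 9:24 AM–7:24 PM = 10 h 0 min; less 30 min break → 9 h 30 min
Thu: 8:54 AM–3:40 PM = 6 h 46 min; less 30 min break → 6 h 16 min
Tue reg 8 h 49 min / OT 0 h 0 min; Wed reg 9 h 30 min / OT 0 h 0 min; Thu reg 6 h 16 min / OT 0 h 0 min.
Totals: regular 24 h 35 min, overtime 0 h 0 min.

Regular 24.58 hours, overtime 0.00 hours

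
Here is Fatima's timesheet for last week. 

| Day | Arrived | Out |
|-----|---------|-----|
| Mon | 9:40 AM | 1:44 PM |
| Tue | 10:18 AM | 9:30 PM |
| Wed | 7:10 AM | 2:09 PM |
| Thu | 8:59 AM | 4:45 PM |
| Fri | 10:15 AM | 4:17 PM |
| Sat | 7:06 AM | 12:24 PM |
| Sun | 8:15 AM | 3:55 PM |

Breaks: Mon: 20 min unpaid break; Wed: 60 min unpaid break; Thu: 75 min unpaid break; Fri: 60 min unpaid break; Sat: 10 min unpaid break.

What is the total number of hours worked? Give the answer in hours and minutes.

45 h 16 min

Mon: 9:40 AM–1:44 PM = 4 h 4 min; less 20 min break → 3 h 44 min
Tue: 10:18 AM–9:30 PM = 11 h 12 min
Wed: 7:10 AM–2:09 PM = 6 h 59 min; less 60 min break → 5 h 59 min
Thu: 8:59 AM–4:45 PM = 7 h 46 min; less 75 min break → 6 h 31 min
Fri: 10:15 AM–4:17 PM = 6 h 2 min; less 60 min break → 5 h 2 min
Sat: 7:06 AM–12:24 PM = 5 h 18 min; less 10 min break → 5 h 8 min
Sun: 8:15 AM–3:55 PM = 7 h 40 min
Total: 3 h 44 min + 11 h 12 min + 5 h 59 min + 6 h 31 min + 5 h 2 min + 5 h 8 min + 7 h 40 min = 45 h 16 min.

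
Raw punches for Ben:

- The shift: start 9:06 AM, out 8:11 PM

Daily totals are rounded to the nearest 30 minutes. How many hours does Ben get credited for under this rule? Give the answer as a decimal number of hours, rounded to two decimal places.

The shift: 9:06 AM–8:11 PM = 11 h 5 min → rounds to 11 h 0 min

11.00 hours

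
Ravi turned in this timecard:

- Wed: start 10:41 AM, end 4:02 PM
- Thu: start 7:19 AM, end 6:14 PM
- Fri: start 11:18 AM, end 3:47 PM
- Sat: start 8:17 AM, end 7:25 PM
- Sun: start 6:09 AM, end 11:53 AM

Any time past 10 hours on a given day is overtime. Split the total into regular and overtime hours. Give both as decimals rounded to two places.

Wed: 10:41 AM–4:02 PM = 5 h 21 min
Thu: 7:19 AM–6:14 PM = 10 h 55 min
Fri: 11:18 AM–3:47 PM = 4 h 29 min
Sat: 8:17 AM–7:25 PM = 11 h 8 min
Sun: 6:09 AM–11:53 AM = 5 h 44 min
Wed reg 5 h 21 min / OT 0 h 0 min; Thu reg 10 h 0 min / OT 0 h 55 min; Fri reg 4 h 29 min / OT 0 h 0 min; Sat reg 10 h 0 min / OT 1 h 8 min; Sun reg 5 h 44 min / OT 0 h 0 min.
Totals: regular 35 h 34 min, overtime 2 h 3 min.

Regular 35.57 hours, overtime 2.05 hours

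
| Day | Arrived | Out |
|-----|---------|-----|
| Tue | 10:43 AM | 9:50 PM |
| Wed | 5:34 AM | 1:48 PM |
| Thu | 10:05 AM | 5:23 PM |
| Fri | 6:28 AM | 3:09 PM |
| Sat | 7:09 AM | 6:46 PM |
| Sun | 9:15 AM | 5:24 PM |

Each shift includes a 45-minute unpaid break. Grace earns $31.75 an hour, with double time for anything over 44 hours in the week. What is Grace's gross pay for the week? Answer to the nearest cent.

$1816.10

Tue: 10:43 AM–9:50 PM = 11 h 7 min; less 45 min break → 10 h 22 min
Wed: 5:34 AM–1:48 PM = 8 h 14 min; less 45 min break → 7 h 29 min
Thu: 10:05 AM–5:23 PM = 7 h 18 min; less 45 min break → 6 h 33 min
Fri: 6:28 AM–3:09 PM = 8 h 41 min; less 45 min break → 7 h 56 min
Sat: 7:09 AM–6:46 PM = 11 h 37 min; less 45 min break → 10 h 52 min
Sun: 9:15 AM–5:24 PM = 8 h 9 min; less 45 min break → 7 h 24 min
Total worked: 50 h 36 min = 3036 min.
Regular 44 h 0 min = 2640 min at $31.75/h; overtime 6 h 36 min = 396 min at $63.50/h.
Pay = (2640 × $31.75 + 396 × $63.50) ÷ 60 = $1816.10.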